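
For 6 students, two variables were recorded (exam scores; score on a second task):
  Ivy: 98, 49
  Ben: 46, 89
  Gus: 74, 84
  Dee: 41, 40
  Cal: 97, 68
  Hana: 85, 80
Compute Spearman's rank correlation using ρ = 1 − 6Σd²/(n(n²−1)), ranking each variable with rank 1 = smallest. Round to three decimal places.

Ranks of variable 1: 6, 2, 3, 1, 5, 4
Ranks of variable 2: 2, 6, 5, 1, 3, 4
d = r₁ − r₂: 4, -4, -2, 0, 2, 0
d²: 16, 16, 4, 0, 4, 0; Σd² = 40
ρ = 1 − 6·40/(6·35) = 1 − 240/210 = -0.143

-0.143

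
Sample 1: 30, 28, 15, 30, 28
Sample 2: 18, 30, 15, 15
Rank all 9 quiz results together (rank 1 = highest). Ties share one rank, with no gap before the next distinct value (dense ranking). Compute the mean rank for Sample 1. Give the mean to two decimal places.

2.00

Sorted (descending): 30, 30, 30, 28, 28, 18, 15, 15, 15
The 3 values of 30 share dense rank 1.
The 2 values of 28 share dense rank 2.
The 3 values of 15 share dense rank 4.
Remaining distinct values take the next consecutive integers.
Sample 1 values → pooled ranks: 30→1, 28→2, 15→4, 30→1, 28→2
Mean rank = (1 + 2 + 4 + 1 + 2) / 5 = 2.00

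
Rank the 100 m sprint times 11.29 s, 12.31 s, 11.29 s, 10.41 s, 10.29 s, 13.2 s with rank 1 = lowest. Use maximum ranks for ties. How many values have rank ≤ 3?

2

Sorted (ascending): 10.29, 10.41, 11.29, 11.29, 12.31, 13.2
The 2 values of 11.29 occupy positions 3–4 → each gets rank 4.
Ranks ≤ 3: {1, 2} → 2 values.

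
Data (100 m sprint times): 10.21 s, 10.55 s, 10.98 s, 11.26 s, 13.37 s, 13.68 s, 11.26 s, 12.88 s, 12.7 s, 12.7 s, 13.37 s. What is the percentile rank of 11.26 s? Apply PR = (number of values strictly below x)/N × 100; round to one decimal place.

N = 11.
Strictly below 11.26: 3. Equal to 11.26: 2.
PR = 3/11 × 100 = 27.3

27.3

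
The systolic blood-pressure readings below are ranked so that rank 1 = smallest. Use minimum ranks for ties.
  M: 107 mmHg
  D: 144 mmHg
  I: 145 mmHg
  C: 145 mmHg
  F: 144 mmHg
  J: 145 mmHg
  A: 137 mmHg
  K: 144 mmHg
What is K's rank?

3

Sorted (ascending): 107, 137, 144, 144, 144, 145, 145, 145
The 3 values of 144 occupy positions 3–5 → each gets rank 3.
The 3 values of 145 occupy positions 6–8 → each gets rank 6.
K has value 144 mmHg → rank 3.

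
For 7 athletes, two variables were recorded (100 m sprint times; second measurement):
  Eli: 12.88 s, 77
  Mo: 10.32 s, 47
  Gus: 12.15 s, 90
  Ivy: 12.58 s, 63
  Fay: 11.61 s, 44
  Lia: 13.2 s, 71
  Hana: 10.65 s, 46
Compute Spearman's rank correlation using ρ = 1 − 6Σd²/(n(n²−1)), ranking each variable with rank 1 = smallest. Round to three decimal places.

0.607

Ranks of variable 1: 6, 1, 4, 5, 3, 7, 2
Ranks of variable 2: 6, 3, 7, 4, 1, 5, 2
d = r₁ − r₂: 0, -2, -3, 1, 2, 2, 0
d²: 0, 4, 9, 1, 4, 4, 0; Σd² = 22
ρ = 1 − 6·22/(7·48) = 1 − 132/336 = 0.607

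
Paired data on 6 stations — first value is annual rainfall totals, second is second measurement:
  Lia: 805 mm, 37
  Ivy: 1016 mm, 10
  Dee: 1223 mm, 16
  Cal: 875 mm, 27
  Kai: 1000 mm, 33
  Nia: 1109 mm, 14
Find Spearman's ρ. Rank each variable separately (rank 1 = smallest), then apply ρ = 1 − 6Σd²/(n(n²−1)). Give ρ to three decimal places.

-0.714

Ranks of variable 1: 1, 4, 6, 2, 3, 5
Ranks of variable 2: 6, 1, 3, 4, 5, 2
d = r₁ − r₂: -5, 3, 3, -2, -2, 3
d²: 25, 9, 9, 4, 4, 9; Σd² = 60
ρ = 1 − 6·60/(6·35) = 1 − 360/210 = -0.714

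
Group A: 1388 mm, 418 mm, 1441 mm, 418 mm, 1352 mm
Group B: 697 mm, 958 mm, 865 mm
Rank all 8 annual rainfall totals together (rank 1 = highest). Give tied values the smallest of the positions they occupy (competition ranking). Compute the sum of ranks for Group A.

20

Sorted (descending): 1441, 1388, 1352, 958, 865, 697, 418, 418
The 2 values of 418 occupy positions 7–8 → each gets rank 7.
Group A values → pooled ranks: 1388→2, 418→7, 1441→1, 418→7, 1352→3
Rank sum = 2 + 7 + 1 + 7 + 3 = 20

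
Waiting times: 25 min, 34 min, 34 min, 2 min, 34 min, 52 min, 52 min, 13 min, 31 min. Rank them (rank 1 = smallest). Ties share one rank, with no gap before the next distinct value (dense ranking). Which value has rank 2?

Sorted (ascending): 2, 13, 25, 31, 34, 34, 34, 52, 52
The 3 values of 34 share dense rank 5.
The 2 values of 52 share dense rank 6.
Remaining distinct values take the next consecutive integers.
Rank 2 → value 13.

13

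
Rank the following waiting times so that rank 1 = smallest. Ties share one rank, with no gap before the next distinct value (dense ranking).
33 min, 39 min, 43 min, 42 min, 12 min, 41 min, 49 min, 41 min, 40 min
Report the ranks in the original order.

2, 3, 7, 6, 1, 5, 8, 5, 4

Sorted (ascending): 12, 33, 39, 40, 41, 41, 42, 43, 49
The 2 values of 41 share dense rank 5.
Remaining distinct values take the next consecutive integers.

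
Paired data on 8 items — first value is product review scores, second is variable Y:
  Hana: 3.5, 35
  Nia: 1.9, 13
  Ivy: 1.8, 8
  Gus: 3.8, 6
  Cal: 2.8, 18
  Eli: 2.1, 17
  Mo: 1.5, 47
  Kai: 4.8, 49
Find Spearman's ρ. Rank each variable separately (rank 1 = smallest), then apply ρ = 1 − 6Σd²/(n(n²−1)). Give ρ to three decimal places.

Ranks of variable 1: 6, 3, 2, 7, 5, 4, 1, 8
Ranks of variable 2: 6, 3, 2, 1, 5, 4, 7, 8
d = r₁ − r₂: 0, 0, 0, 6, 0, 0, -6, 0
d²: 0, 0, 0, 36, 0, 0, 36, 0; Σd² = 72
ρ = 1 − 6·72/(8·63) = 1 − 432/504 = 0.143

0.143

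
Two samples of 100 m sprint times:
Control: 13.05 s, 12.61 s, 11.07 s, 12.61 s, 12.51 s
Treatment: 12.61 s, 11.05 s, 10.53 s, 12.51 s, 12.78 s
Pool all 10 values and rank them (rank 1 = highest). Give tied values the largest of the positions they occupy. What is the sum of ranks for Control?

26

Sorted (descending): 13.05, 12.78, 12.61, 12.61, 12.61, 12.51, 12.51, 11.07, 11.05, 10.53
The 3 values of 12.61 occupy positions 3–5 → each gets rank 5.
The 2 values of 12.51 occupy positions 6–7 → each gets rank 7.
Control values → pooled ranks: 13.05→1, 12.61→5, 11.07→8, 12.61→5, 12.51→7
Rank sum = 1 + 5 + 8 + 5 + 7 = 26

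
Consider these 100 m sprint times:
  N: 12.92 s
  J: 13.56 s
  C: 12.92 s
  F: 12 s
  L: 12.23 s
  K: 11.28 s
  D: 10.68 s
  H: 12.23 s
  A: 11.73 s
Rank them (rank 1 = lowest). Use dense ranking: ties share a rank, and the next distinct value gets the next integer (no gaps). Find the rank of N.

6

Sorted (ascending): 10.68, 11.28, 11.73, 12, 12.23, 12.23, 12.92, 12.92, 13.56
The 2 values of 12.23 share dense rank 5.
The 2 values of 12.92 share dense rank 6.
Remaining distinct values take the next consecutive integers.
N has value 12.92 s → rank 6.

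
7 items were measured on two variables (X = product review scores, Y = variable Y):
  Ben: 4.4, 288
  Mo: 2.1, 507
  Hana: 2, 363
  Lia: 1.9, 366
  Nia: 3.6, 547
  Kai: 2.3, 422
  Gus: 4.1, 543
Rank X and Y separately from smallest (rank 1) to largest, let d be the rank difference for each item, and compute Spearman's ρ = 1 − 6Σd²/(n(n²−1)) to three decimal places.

0.143

Ranks of variable 1: 7, 3, 2, 1, 5, 4, 6
Ranks of variable 2: 1, 5, 2, 3, 7, 4, 6
d = r₁ − r₂: 6, -2, 0, -2, -2, 0, 0
d²: 36, 4, 0, 4, 4, 0, 0; Σd² = 48
ρ = 1 − 6·48/(7·48) = 1 − 288/336 = 0.143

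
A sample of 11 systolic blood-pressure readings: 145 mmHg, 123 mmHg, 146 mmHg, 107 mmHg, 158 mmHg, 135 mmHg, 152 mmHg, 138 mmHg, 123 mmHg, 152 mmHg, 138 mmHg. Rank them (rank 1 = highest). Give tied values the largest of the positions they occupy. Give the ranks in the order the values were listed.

Sorted (descending): 158, 152, 152, 146, 145, 138, 138, 135, 123, 123, 107
The 2 values of 152 occupy positions 2–3 → each gets rank 3.
The 2 values of 138 occupy positions 6–7 → each gets rank 7.
The 2 values of 123 occupy positions 9–10 → each gets rank 10.

5, 10, 4, 11, 1, 8, 3, 7, 10, 3, 7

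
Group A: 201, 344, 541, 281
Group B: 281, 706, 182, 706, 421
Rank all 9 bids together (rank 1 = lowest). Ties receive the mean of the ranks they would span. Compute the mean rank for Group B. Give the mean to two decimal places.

5.50

Sorted (ascending): 182, 201, 281, 281, 344, 421, 541, 706, 706
The 2 values of 281 occupy positions 3–4 → average rank (3+4)/2 = 3.5.
The 2 values of 706 occupy positions 8–9 → average rank (8+9)/2 = 8.5.
Group B values → pooled ranks: 281→3.5, 706→8.5, 182→1, 706→8.5, 421→6
Mean rank = (3.5 + 8.5 + 1 + 8.5 + 6) / 5 = 5.50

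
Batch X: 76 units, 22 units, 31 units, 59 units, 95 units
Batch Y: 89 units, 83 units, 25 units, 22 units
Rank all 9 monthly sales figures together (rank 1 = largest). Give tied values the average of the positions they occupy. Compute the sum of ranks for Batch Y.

Sorted (descending): 95, 89, 83, 76, 59, 31, 25, 22, 22
The 2 values of 22 occupy positions 8–9 → average rank (8+9)/2 = 8.5.
Batch Y values → pooled ranks: 89→2, 83→3, 25→7, 22→8.5
Rank sum = 2 + 3 + 7 + 8.5 = 20.5

20.5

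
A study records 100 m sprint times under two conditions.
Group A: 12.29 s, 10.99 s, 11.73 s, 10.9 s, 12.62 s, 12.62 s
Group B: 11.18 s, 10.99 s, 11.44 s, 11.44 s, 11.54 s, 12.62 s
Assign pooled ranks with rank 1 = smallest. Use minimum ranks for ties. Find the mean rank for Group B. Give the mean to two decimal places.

5.50

Sorted (ascending): 10.9, 10.99, 10.99, 11.18, 11.44, 11.44, 11.54, 11.73, 12.29, 12.62, 12.62, 12.62
The 2 values of 10.99 occupy positions 2–3 → each gets rank 2.
The 2 values of 11.44 occupy positions 5–6 → each gets rank 5.
The 3 values of 12.62 occupy positions 10–12 → each gets rank 10.
Group B values → pooled ranks: 11.18→4, 10.99→2, 11.44→5, 11.44→5, 11.54→7, 12.62→10
Mean rank = (4 + 2 + 5 + 5 + 7 + 10) / 6 = 5.50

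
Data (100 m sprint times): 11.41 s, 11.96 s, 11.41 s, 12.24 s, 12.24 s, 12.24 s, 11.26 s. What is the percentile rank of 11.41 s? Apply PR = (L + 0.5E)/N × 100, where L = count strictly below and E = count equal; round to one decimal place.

N = 7.
Strictly below 11.41: 1. Equal to 11.41: 2.
PR = (1 + 0.5·2)/7 × 100 = 28.6

28.6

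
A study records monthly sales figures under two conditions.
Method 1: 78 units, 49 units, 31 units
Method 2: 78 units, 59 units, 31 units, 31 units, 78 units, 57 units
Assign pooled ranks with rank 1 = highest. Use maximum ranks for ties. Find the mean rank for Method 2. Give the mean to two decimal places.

Sorted (descending): 78, 78, 78, 59, 57, 49, 31, 31, 31
The 3 values of 78 occupy positions 1–3 → each gets rank 3.
The 3 values of 31 occupy positions 7–9 → each gets rank 9.
Method 2 values → pooled ranks: 78→3, 59→4, 31→9, 31→9, 78→3, 57→5
Mean rank = (3 + 4 + 9 + 9 + 3 + 5) / 6 = 5.50

5.50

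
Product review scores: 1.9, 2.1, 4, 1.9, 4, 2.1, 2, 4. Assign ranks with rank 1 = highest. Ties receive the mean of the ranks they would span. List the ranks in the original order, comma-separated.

Sorted (descending): 4, 4, 4, 2.1, 2.1, 2, 1.9, 1.9
The 3 values of 4 occupy positions 1–3 → average rank 2.
The 2 values of 2.1 occupy positions 4–5 → average rank (4+5)/2 = 4.5.
The 2 values of 1.9 occupy positions 7–8 → average rank (7+8)/2 = 7.5.

7.5, 4.5, 2, 7.5, 2, 4.5, 6, 2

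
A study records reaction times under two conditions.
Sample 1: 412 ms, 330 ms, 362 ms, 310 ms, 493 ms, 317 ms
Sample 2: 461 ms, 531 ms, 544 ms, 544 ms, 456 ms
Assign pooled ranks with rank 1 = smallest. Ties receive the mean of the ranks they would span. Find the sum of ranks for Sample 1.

Sorted (ascending): 310, 317, 330, 362, 412, 456, 461, 493, 531, 544, 544
The 2 values of 544 occupy positions 10–11 → average rank (10+11)/2 = 10.5.
Sample 1 values → pooled ranks: 412→5, 330→3, 362→4, 310→1, 493→8, 317→2
Rank sum = 5 + 3 + 4 + 1 + 8 + 2 = 23

23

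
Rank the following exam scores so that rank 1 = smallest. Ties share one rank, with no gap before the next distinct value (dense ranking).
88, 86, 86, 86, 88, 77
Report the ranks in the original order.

3, 2, 2, 2, 3, 1

Sorted (ascending): 77, 86, 86, 86, 88, 88
The 3 values of 86 share dense rank 2.
The 2 values of 88 share dense rank 3.
Remaining distinct values take the next consecutive integers.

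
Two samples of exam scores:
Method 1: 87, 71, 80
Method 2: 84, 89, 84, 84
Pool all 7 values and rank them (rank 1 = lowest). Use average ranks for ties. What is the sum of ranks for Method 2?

Sorted (ascending): 71, 80, 84, 84, 84, 87, 89
The 3 values of 84 occupy positions 3–5 → average rank 4.
Method 2 values → pooled ranks: 84→4, 89→7, 84→4, 84→4
Rank sum = 4 + 7 + 4 + 4 = 19

19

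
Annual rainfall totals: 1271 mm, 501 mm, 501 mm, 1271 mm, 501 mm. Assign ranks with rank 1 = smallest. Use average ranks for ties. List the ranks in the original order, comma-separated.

Sorted (ascending): 501, 501, 501, 1271, 1271
The 3 values of 501 occupy positions 1–3 → average rank 2.
The 2 values of 1271 occupy positions 4–5 → average rank (4+5)/2 = 4.5.

4.5, 2, 2, 4.5, 2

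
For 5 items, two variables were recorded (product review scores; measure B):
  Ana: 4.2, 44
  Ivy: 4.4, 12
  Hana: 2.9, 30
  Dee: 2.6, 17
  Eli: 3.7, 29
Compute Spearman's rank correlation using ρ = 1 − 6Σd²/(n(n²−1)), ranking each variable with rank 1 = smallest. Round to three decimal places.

-0.100

Ranks of variable 1: 4, 5, 2, 1, 3
Ranks of variable 2: 5, 1, 4, 2, 3
d = r₁ − r₂: -1, 4, -2, -1, 0
d²: 1, 16, 4, 1, 0; Σd² = 22
ρ = 1 − 6·22/(5·24) = 1 − 132/120 = -0.100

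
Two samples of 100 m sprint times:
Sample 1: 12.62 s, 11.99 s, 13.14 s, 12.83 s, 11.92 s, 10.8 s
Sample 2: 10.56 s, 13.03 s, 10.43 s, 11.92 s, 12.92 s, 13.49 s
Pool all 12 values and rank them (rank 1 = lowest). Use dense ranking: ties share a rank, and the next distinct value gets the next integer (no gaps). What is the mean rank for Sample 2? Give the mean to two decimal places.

5.83

Sorted (ascending): 10.43, 10.56, 10.8, 11.92, 11.92, 11.99, 12.62, 12.83, 12.92, 13.03, 13.14, 13.49
The 2 values of 11.92 share dense rank 4.
Remaining distinct values take the next consecutive integers.
Sample 2 values → pooled ranks: 10.56→2, 13.03→9, 10.43→1, 11.92→4, 12.92→8, 13.49→11
Mean rank = (2 + 9 + 1 + 4 + 8 + 11) / 6 = 5.83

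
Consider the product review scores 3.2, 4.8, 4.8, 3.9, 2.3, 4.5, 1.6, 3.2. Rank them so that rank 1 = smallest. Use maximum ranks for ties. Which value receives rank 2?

2.3

Sorted (ascending): 1.6, 2.3, 3.2, 3.2, 3.9, 4.5, 4.8, 4.8
The 2 values of 3.2 occupy positions 3–4 → each gets rank 4.
The 2 values of 4.8 occupy positions 7–8 → each gets rank 8.
Rank 2 → value 2.3.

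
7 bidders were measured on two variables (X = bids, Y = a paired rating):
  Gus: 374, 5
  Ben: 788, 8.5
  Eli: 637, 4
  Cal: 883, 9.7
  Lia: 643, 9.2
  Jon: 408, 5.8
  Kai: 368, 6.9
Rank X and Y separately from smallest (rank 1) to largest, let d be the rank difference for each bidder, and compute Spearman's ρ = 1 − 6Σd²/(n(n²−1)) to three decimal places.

0.643

Ranks of variable 1: 2, 6, 4, 7, 5, 3, 1
Ranks of variable 2: 2, 5, 1, 7, 6, 3, 4
d = r₁ − r₂: 0, 1, 3, 0, -1, 0, -3
d²: 0, 1, 9, 0, 1, 0, 9; Σd² = 20
ρ = 1 − 6·20/(7·48) = 1 − 120/336 = 0.643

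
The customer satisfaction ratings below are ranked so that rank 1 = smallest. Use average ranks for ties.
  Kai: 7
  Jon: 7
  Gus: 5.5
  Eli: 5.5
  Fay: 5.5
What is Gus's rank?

Sorted (ascending): 5.5, 5.5, 5.5, 7, 7
The 3 values of 5.5 occupy positions 1–3 → average rank 2.
The 2 values of 7 occupy positions 4–5 → average rank (4+5)/2 = 4.5.
Gus has value 5.5 → rank 2.

2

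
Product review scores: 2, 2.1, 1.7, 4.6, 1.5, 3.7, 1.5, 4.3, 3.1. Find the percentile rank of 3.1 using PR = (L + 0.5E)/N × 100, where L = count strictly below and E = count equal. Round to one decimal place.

N = 9.
Strictly below 3.1: 5. Equal to 3.1: 1.
PR = (5 + 0.5·1)/9 × 100 = 61.1

61.1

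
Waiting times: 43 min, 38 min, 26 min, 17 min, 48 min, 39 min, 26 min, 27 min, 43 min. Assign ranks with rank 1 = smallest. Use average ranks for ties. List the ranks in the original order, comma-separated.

7.5, 5, 2.5, 1, 9, 6, 2.5, 4, 7.5

Sorted (ascending): 17, 26, 26, 27, 38, 39, 43, 43, 48
The 2 values of 26 occupy positions 2–3 → average rank (2+3)/2 = 2.5.
The 2 values of 43 occupy positions 7–8 → average rank (7+8)/2 = 7.5.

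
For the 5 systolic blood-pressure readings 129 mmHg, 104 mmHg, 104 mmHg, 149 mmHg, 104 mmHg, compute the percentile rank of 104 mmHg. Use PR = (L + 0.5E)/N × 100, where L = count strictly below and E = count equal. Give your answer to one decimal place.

30.0

N = 5.
Strictly below 104: 0. Equal to 104: 3.
PR = (0 + 0.5·3)/5 × 100 = 30.0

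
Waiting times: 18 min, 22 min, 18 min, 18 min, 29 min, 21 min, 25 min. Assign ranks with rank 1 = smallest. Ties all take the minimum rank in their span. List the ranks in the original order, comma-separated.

1, 5, 1, 1, 7, 4, 6

Sorted (ascending): 18, 18, 18, 21, 22, 25, 29
The 3 values of 18 occupy positions 1–3 → each gets rank 1.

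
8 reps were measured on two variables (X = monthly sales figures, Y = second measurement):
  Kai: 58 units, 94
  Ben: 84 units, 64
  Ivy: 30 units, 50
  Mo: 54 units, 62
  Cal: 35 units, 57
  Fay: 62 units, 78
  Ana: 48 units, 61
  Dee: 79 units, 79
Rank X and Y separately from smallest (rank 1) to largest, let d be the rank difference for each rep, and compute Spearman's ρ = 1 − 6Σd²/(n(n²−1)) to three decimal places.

0.786

Ranks of variable 1: 5, 8, 1, 4, 2, 6, 3, 7
Ranks of variable 2: 8, 5, 1, 4, 2, 6, 3, 7
d = r₁ − r₂: -3, 3, 0, 0, 0, 0, 0, 0
d²: 9, 9, 0, 0, 0, 0, 0, 0; Σd² = 18
ρ = 1 − 6·18/(8·63) = 1 − 108/504 = 0.786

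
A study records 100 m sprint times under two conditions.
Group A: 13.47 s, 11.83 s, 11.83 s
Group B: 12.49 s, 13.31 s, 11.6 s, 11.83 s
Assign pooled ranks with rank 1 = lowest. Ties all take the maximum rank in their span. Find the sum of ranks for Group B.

16

Sorted (ascending): 11.6, 11.83, 11.83, 11.83, 12.49, 13.31, 13.47
The 3 values of 11.83 occupy positions 2–4 → each gets rank 4.
Group B values → pooled ranks: 12.49→5, 13.31→6, 11.6→1, 11.83→4
Rank sum = 5 + 6 + 1 + 4 = 16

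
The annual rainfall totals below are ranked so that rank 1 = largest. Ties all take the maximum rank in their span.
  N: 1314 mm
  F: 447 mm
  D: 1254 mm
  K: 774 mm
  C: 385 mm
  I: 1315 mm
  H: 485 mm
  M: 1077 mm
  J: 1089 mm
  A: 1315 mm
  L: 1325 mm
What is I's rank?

Sorted (descending): 1325, 1315, 1315, 1314, 1254, 1089, 1077, 774, 485, 447, 385
The 2 values of 1315 occupy positions 2–3 → each gets rank 3.
I has value 1315 mm → rank 3.

3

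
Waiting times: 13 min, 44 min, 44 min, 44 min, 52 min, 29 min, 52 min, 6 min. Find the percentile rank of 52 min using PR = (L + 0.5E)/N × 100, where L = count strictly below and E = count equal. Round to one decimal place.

87.5

N = 8.
Strictly below 52: 6. Equal to 52: 2.
PR = (6 + 0.5·2)/8 × 100 = 87.5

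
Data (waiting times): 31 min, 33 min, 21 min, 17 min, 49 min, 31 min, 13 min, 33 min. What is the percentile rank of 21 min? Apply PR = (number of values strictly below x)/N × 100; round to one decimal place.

N = 8.
Strictly below 21: 2. Equal to 21: 1.
PR = 2/8 × 100 = 25.0

25.0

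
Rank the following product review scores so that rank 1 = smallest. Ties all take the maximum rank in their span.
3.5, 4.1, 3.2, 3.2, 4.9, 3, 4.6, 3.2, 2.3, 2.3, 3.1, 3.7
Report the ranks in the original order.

Sorted (ascending): 2.3, 2.3, 3, 3.1, 3.2, 3.2, 3.2, 3.5, 3.7, 4.1, 4.6, 4.9
The 2 values of 2.3 occupy positions 1–2 → each gets rank 2.
The 3 values of 3.2 occupy positions 5–7 → each gets rank 7.

8, 10, 7, 7, 12, 3, 11, 7, 2, 2, 4, 9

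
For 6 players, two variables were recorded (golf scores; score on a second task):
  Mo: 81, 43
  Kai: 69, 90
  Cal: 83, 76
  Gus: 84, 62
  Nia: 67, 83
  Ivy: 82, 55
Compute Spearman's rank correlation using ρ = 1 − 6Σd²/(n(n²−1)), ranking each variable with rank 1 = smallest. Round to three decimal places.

-0.429

Ranks of variable 1: 3, 2, 5, 6, 1, 4
Ranks of variable 2: 1, 6, 4, 3, 5, 2
d = r₁ − r₂: 2, -4, 1, 3, -4, 2
d²: 4, 16, 1, 9, 16, 4; Σd² = 50
ρ = 1 − 6·50/(6·35) = 1 − 300/210 = -0.429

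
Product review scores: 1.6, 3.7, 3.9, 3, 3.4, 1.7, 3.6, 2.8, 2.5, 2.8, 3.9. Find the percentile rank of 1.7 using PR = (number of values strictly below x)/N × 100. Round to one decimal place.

N = 11.
Strictly below 1.7: 1. Equal to 1.7: 1.
PR = 1/11 × 100 = 9.1

9.1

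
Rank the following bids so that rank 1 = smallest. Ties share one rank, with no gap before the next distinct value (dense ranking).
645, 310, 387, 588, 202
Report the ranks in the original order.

Sorted (ascending): 202, 310, 387, 588, 645
No ties — each value takes its position as its rank.

5, 2, 3, 4, 1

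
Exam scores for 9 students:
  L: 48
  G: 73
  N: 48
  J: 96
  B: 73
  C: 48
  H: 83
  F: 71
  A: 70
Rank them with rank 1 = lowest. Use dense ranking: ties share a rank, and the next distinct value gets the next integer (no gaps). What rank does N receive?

Sorted (ascending): 48, 48, 48, 70, 71, 73, 73, 83, 96
The 3 values of 48 share dense rank 1.
The 2 values of 73 share dense rank 4.
Remaining distinct values take the next consecutive integers.
N has value 48 → rank 1.

1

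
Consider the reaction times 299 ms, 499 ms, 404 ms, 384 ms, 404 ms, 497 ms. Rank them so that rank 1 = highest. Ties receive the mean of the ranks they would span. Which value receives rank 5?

384

Sorted (descending): 499, 497, 404, 404, 384, 299
The 2 values of 404 occupy positions 3–4 → average rank (3+4)/2 = 3.5.
Rank 5 → value 384.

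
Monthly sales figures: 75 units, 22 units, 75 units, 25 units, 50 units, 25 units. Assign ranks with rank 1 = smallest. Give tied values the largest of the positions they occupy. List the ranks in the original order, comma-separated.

6, 1, 6, 3, 4, 3

Sorted (ascending): 22, 25, 25, 50, 75, 75
The 2 values of 25 occupy positions 2–3 → each gets rank 3.
The 2 values of 75 occupy positions 5–6 → each gets rank 6.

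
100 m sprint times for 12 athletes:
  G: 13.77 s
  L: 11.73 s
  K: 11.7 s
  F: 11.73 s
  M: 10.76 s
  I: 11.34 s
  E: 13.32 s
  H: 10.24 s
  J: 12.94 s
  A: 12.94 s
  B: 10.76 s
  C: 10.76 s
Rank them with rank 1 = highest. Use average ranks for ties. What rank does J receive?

Sorted (descending): 13.77, 13.32, 12.94, 12.94, 11.73, 11.73, 11.7, 11.34, 10.76, 10.76, 10.76, 10.24
The 2 values of 12.94 occupy positions 3–4 → average rank (3+4)/2 = 3.5.
The 2 values of 11.73 occupy positions 5–6 → average rank (5+6)/2 = 5.5.
The 3 values of 10.76 occupy positions 9–11 → average rank 10.
J has value 12.94 s → rank 3.5.

3.5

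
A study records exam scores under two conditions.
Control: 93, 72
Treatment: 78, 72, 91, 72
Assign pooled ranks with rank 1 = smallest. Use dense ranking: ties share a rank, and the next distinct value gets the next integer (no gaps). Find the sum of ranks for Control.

Sorted (ascending): 72, 72, 72, 78, 91, 93
The 3 values of 72 share dense rank 1.
Remaining distinct values take the next consecutive integers.
Control values → pooled ranks: 93→4, 72→1
Rank sum = 4 + 1 = 5

5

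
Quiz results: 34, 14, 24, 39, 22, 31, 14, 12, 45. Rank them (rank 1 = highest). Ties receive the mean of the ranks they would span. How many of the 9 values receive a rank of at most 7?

6

Sorted (descending): 45, 39, 34, 31, 24, 22, 14, 14, 12
The 2 values of 14 occupy positions 7–8 → average rank (7+8)/2 = 7.5.
Ranks ≤ 7: {1, 2, 3, 4, 5, 6} → 6 values.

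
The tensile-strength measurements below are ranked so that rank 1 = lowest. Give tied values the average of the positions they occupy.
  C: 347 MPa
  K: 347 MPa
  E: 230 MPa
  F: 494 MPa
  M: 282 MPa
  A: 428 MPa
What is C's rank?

Sorted (ascending): 230, 282, 347, 347, 428, 494
The 2 values of 347 occupy positions 3–4 → average rank (3+4)/2 = 3.5.
C has value 347 MPa → rank 3.5.

3.5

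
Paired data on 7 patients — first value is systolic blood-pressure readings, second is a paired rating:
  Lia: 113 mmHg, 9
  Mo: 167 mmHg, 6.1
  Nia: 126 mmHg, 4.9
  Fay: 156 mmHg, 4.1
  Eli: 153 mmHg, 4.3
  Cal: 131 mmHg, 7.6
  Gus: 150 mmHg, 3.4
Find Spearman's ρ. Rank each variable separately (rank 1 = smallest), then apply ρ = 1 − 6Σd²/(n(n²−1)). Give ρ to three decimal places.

Ranks of variable 1: 1, 7, 2, 6, 5, 3, 4
Ranks of variable 2: 7, 5, 4, 2, 3, 6, 1
d = r₁ − r₂: -6, 2, -2, 4, 2, -3, 3
d²: 36, 4, 4, 16, 4, 9, 9; Σd² = 82
ρ = 1 − 6·82/(7·48) = 1 − 492/336 = -0.464

-0.464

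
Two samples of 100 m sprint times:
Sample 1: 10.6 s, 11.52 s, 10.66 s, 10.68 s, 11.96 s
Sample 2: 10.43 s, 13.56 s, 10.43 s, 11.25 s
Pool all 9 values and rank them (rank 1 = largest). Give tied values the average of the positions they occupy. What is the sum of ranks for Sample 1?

Sorted (descending): 13.56, 11.96, 11.52, 11.25, 10.68, 10.66, 10.6, 10.43, 10.43
The 2 values of 10.43 occupy positions 8–9 → average rank (8+9)/2 = 8.5.
Sample 1 values → pooled ranks: 10.6→7, 11.52→3, 10.66→6, 10.68→5, 11.96→2
Rank sum = 7 + 3 + 6 + 5 + 2 = 23

23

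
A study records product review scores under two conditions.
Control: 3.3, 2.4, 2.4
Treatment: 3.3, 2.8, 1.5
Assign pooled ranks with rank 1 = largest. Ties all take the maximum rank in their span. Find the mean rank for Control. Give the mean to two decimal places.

4.00

Sorted (descending): 3.3, 3.3, 2.8, 2.4, 2.4, 1.5
The 2 values of 3.3 occupy positions 1–2 → each gets rank 2.
The 2 values of 2.4 occupy positions 4–5 → each gets rank 5.
Control values → pooled ranks: 3.3→2, 2.4→5, 2.4→5
Mean rank = (2 + 5 + 5) / 3 = 4.00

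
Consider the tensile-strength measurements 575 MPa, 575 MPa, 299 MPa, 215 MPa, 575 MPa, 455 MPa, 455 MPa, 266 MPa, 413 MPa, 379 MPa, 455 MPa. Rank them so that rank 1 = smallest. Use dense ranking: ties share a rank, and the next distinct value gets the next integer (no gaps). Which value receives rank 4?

Sorted (ascending): 215, 266, 299, 379, 413, 455, 455, 455, 575, 575, 575
The 3 values of 455 share dense rank 6.
The 3 values of 575 share dense rank 7.
Remaining distinct values take the next consecutive integers.
Rank 4 → value 379.

379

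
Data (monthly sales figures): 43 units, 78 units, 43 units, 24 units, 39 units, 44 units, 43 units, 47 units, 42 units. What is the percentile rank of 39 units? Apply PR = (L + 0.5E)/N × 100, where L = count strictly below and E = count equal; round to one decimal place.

N = 9.
Strictly below 39: 1. Equal to 39: 1.
PR = (1 + 0.5·1)/9 × 100 = 16.7

16.7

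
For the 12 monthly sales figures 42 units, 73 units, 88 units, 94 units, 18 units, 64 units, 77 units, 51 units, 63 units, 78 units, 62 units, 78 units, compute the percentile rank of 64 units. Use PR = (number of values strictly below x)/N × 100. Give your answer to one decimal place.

N = 12.
Strictly below 64: 5. Equal to 64: 1.
PR = 5/12 × 100 = 41.7

41.7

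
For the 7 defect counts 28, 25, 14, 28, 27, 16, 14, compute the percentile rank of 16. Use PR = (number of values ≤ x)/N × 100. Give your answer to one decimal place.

N = 7.
Strictly below 16: 2. Equal to 16: 1.
PR = 3/7 × 100 = 42.9

42.9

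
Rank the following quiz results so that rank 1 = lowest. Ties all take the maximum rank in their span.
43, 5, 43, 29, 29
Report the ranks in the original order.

5, 1, 5, 3, 3

Sorted (ascending): 5, 29, 29, 43, 43
The 2 values of 29 occupy positions 2–3 → each gets rank 3.
The 2 values of 43 occupy positions 4–5 → each gets rank 5.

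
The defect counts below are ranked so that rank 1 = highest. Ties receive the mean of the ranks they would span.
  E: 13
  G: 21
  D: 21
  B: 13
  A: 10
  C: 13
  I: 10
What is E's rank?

Sorted (descending): 21, 21, 13, 13, 13, 10, 10
The 2 values of 21 occupy positions 1–2 → average rank (1+2)/2 = 1.5.
The 3 values of 13 occupy positions 3–5 → average rank 4.
The 2 values of 10 occupy positions 6–7 → average rank (6+7)/2 = 6.5.
E has value 13 → rank 4.

4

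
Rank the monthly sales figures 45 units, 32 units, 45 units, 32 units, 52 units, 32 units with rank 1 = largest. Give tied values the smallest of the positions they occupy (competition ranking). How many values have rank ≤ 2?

Sorted (descending): 52, 45, 45, 32, 32, 32
The 2 values of 45 occupy positions 2–3 → each gets rank 2.
The 3 values of 32 occupy positions 4–6 → each gets rank 4.
Ranks ≤ 2: {1, 2, 2} → 3 values.

3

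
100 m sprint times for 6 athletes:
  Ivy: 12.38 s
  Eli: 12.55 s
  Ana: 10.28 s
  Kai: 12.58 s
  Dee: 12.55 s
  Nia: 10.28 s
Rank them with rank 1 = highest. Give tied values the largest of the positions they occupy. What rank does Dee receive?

3

Sorted (descending): 12.58, 12.55, 12.55, 12.38, 10.28, 10.28
The 2 values of 12.55 occupy positions 2–3 → each gets rank 3.
The 2 values of 10.28 occupy positions 5–6 → each gets rank 6.
Dee has value 12.55 s → rank 3.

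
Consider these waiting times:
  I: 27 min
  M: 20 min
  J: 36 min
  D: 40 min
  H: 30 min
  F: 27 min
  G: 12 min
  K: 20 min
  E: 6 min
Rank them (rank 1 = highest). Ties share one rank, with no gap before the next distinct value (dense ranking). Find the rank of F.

4

Sorted (descending): 40, 36, 30, 27, 27, 20, 20, 12, 6
The 2 values of 27 share dense rank 4.
The 2 values of 20 share dense rank 5.
Remaining distinct values take the next consecutive integers.
F has value 27 min → rank 4.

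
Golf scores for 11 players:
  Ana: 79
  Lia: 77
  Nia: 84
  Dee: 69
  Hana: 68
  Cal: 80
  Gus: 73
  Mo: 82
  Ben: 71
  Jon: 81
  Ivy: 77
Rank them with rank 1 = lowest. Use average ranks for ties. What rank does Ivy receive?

5.5

Sorted (ascending): 68, 69, 71, 73, 77, 77, 79, 80, 81, 82, 84
The 2 values of 77 occupy positions 5–6 → average rank (5+6)/2 = 5.5.
Ivy has value 77 → rank 5.5.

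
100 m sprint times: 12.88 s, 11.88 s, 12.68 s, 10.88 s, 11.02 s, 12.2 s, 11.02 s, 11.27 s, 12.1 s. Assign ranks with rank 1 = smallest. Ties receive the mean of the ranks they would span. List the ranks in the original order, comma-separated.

Sorted (ascending): 10.88, 11.02, 11.02, 11.27, 11.88, 12.1, 12.2, 12.68, 12.88
The 2 values of 11.02 occupy positions 2–3 → average rank (2+3)/2 = 2.5.

9, 5, 8, 1, 2.5, 7, 2.5, 4, 6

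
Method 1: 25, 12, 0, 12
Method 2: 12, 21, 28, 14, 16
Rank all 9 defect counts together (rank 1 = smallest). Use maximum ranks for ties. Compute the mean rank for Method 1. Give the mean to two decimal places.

4.25

Sorted (ascending): 0, 12, 12, 12, 14, 16, 21, 25, 28
The 3 values of 12 occupy positions 2–4 → each gets rank 4.
Method 1 values → pooled ranks: 25→8, 12→4, 0→1, 12→4
Mean rank = (8 + 4 + 1 + 4) / 4 = 4.25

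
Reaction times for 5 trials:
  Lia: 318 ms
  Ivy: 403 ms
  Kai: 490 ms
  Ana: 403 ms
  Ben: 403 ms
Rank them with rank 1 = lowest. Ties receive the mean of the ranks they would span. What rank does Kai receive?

5

Sorted (ascending): 318, 403, 403, 403, 490
The 3 values of 403 occupy positions 2–4 → average rank 3.
Kai has value 490 ms → rank 5.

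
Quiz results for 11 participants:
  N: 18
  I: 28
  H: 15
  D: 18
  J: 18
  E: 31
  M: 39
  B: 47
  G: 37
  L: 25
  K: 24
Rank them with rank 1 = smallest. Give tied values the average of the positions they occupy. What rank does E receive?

Sorted (ascending): 15, 18, 18, 18, 24, 25, 28, 31, 37, 39, 47
The 3 values of 18 occupy positions 2–4 → average rank 3.
E has value 31 → rank 8.

8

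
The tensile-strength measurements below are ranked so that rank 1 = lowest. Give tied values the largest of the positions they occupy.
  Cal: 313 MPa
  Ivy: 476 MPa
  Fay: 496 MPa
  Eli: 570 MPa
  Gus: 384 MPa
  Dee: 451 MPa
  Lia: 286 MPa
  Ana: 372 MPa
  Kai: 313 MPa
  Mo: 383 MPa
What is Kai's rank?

3

Sorted (ascending): 286, 313, 313, 372, 383, 384, 451, 476, 496, 570
The 2 values of 313 occupy positions 2–3 → each gets rank 3.
Kai has value 313 MPa → rank 3.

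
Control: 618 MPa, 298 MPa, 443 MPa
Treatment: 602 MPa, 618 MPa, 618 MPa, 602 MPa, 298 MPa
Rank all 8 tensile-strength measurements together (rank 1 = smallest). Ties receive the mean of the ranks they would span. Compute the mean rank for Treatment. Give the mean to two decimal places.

4.90

Sorted (ascending): 298, 298, 443, 602, 602, 618, 618, 618
The 2 values of 298 occupy positions 1–2 → average rank (1+2)/2 = 1.5.
The 2 values of 602 occupy positions 4–5 → average rank (4+5)/2 = 4.5.
The 3 values of 618 occupy positions 6–8 → average rank 7.
Treatment values → pooled ranks: 602→4.5, 618→7, 618→7, 602→4.5, 298→1.5
Mean rank = (4.5 + 7 + 7 + 4.5 + 1.5) / 5 = 4.90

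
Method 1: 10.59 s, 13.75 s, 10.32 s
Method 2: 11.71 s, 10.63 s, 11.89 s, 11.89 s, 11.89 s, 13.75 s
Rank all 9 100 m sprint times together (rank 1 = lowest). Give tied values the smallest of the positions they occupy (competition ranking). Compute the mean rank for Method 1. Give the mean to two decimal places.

3.67

Sorted (ascending): 10.32, 10.59, 10.63, 11.71, 11.89, 11.89, 11.89, 13.75, 13.75
The 3 values of 11.89 occupy positions 5–7 → each gets rank 5.
The 2 values of 13.75 occupy positions 8–9 → each gets rank 8.
Method 1 values → pooled ranks: 10.59→2, 13.75→8, 10.32→1
Mean rank = (2 + 8 + 1) / 3 = 3.67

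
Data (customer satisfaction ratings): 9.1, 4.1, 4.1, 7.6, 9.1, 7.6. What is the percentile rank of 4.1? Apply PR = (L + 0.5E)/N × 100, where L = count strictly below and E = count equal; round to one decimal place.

16.7

N = 6.
Strictly below 4.1: 0. Equal to 4.1: 2.
PR = (0 + 0.5·2)/6 × 100 = 16.7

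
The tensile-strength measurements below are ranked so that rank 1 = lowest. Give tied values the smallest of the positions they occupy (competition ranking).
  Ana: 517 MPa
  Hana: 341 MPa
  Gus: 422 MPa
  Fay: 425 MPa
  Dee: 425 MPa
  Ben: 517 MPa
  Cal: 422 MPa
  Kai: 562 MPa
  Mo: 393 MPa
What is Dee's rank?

Sorted (ascending): 341, 393, 422, 422, 425, 425, 517, 517, 562
The 2 values of 422 occupy positions 3–4 → each gets rank 3.
The 2 values of 425 occupy positions 5–6 → each gets rank 5.
The 2 values of 517 occupy positions 7–8 → each gets rank 7.
Dee has value 425 MPa → rank 5.

5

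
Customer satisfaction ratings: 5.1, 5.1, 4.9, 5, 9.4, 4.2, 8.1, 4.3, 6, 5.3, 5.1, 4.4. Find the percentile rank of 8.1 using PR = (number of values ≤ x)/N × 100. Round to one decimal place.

N = 12.
Strictly below 8.1: 10. Equal to 8.1: 1.
PR = 11/12 × 100 = 91.7

91.7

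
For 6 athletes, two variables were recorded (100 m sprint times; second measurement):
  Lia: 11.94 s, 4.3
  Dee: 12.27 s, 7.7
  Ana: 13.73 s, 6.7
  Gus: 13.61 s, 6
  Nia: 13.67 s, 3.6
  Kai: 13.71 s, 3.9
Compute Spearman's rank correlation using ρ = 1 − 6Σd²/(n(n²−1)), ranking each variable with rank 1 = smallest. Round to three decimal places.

Ranks of variable 1: 1, 2, 6, 3, 4, 5
Ranks of variable 2: 3, 6, 5, 4, 1, 2
d = r₁ − r₂: -2, -4, 1, -1, 3, 3
d²: 4, 16, 1, 1, 9, 9; Σd² = 40
ρ = 1 − 6·40/(6·35) = 1 − 240/210 = -0.143

-0.143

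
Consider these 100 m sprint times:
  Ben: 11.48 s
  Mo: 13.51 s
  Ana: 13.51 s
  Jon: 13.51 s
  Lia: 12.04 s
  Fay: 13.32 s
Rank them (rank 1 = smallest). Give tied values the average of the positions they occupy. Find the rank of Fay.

Sorted (ascending): 11.48, 12.04, 13.32, 13.51, 13.51, 13.51
The 3 values of 13.51 occupy positions 4–6 → average rank 5.
Fay has value 13.32 s → rank 3.

3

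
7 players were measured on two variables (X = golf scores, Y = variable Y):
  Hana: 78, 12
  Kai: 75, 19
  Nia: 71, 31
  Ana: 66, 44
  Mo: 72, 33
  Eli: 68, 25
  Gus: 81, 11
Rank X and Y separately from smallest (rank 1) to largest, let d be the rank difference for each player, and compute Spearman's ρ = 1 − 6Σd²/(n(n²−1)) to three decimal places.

-0.857

Ranks of variable 1: 6, 5, 3, 1, 4, 2, 7
Ranks of variable 2: 2, 3, 5, 7, 6, 4, 1
d = r₁ − r₂: 4, 2, -2, -6, -2, -2, 6
d²: 16, 4, 4, 36, 4, 4, 36; Σd² = 104
ρ = 1 − 6·104/(7·48) = 1 − 624/336 = -0.857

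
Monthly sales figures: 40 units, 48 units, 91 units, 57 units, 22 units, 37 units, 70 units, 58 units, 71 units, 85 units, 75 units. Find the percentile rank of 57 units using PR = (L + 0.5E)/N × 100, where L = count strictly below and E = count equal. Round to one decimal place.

N = 11.
Strictly below 57: 4. Equal to 57: 1.
PR = (4 + 0.5·1)/11 × 100 = 40.9

40.9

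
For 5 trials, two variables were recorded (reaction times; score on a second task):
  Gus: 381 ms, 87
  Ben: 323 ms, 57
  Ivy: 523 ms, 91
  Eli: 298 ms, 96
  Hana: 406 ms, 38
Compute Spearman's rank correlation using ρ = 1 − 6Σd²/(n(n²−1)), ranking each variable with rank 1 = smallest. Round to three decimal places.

Ranks of variable 1: 3, 2, 5, 1, 4
Ranks of variable 2: 3, 2, 4, 5, 1
d = r₁ − r₂: 0, 0, 1, -4, 3
d²: 0, 0, 1, 16, 9; Σd² = 26
ρ = 1 − 6·26/(5·24) = 1 − 156/120 = -0.300

-0.300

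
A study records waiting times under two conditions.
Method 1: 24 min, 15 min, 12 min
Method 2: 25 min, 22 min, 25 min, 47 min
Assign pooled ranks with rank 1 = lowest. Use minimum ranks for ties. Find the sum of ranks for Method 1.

Sorted (ascending): 12, 15, 22, 24, 25, 25, 47
The 2 values of 25 occupy positions 5–6 → each gets rank 5.
Method 1 values → pooled ranks: 24→4, 15→2, 12→1
Rank sum = 4 + 2 + 1 = 7

7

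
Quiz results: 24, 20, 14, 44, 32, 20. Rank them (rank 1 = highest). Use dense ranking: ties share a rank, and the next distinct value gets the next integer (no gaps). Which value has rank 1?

Sorted (descending): 44, 32, 24, 20, 20, 14
The 2 values of 20 share dense rank 4.
Remaining distinct values take the next consecutive integers.
Rank 1 → value 44.

44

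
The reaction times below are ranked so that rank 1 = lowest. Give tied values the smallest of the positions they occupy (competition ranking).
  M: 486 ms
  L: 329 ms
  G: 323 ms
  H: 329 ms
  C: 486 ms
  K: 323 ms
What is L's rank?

Sorted (ascending): 323, 323, 329, 329, 486, 486
The 2 values of 323 occupy positions 1–2 → each gets rank 1.
The 2 values of 329 occupy positions 3–4 → each gets rank 3.
The 2 values of 486 occupy positions 5–6 → each gets rank 5.
L has value 329 ms → rank 3.

3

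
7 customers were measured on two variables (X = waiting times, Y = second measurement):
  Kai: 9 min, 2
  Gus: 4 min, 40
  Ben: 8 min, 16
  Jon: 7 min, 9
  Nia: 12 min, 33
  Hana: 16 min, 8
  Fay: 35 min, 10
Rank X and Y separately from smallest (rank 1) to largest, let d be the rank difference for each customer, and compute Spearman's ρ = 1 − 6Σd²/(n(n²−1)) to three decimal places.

Ranks of variable 1: 4, 1, 3, 2, 5, 6, 7
Ranks of variable 2: 1, 7, 5, 3, 6, 2, 4
d = r₁ − r₂: 3, -6, -2, -1, -1, 4, 3
d²: 9, 36, 4, 1, 1, 16, 9; Σd² = 76
ρ = 1 − 6·76/(7·48) = 1 − 456/336 = -0.357

-0.357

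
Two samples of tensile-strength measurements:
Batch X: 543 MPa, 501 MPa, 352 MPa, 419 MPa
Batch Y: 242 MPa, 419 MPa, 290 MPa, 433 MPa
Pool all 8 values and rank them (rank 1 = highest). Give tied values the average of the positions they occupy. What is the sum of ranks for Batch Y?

22.5

Sorted (descending): 543, 501, 433, 419, 419, 352, 290, 242
The 2 values of 419 occupy positions 4–5 → average rank (4+5)/2 = 4.5.
Batch Y values → pooled ranks: 242→8, 419→4.5, 290→7, 433→3
Rank sum = 8 + 4.5 + 7 + 3 = 22.5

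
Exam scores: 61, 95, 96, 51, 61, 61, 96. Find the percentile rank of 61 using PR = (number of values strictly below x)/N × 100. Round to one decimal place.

14.3

N = 7.
Strictly below 61: 1. Equal to 61: 3.
PR = 1/7 × 100 = 14.3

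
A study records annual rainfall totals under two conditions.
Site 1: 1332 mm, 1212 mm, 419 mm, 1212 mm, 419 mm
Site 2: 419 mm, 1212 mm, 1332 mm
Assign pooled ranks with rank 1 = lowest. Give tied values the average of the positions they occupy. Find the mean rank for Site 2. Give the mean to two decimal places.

4.83

Sorted (ascending): 419, 419, 419, 1212, 1212, 1212, 1332, 1332
The 3 values of 419 occupy positions 1–3 → average rank 2.
The 3 values of 1212 occupy positions 4–6 → average rank 5.
The 2 values of 1332 occupy positions 7–8 → average rank (7+8)/2 = 7.5.
Site 2 values → pooled ranks: 419→2, 1212→5, 1332→7.5
Mean rank = (2 + 5 + 7.5) / 3 = 4.83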